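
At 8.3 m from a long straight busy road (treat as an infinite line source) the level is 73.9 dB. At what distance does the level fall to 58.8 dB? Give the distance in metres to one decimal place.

268.6 m

The 15.1 dB drop corresponds to a distance ratio of 10^(15.1/10) for a line source.
r₂ = 8.3·10^((73.9−58.8)/10) = 8.3·10^(15.1/10) = 268.58 m.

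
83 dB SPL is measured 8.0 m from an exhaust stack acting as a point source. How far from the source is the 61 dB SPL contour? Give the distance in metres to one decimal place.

100.7 m

The 22.0 dB drop corresponds to a distance ratio of 10^(22.0/20) for a point source.
r₂ = 8.0·10^((83−61)/20) = 8.0·10^(22.0/20) = 100.71 m.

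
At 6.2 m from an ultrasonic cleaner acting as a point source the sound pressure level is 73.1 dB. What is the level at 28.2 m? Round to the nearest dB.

Spherical spreading from a point source gives a 20·log₁₀(r₂/r₁) drop.
L₂ = 73.1 − 20·log₁₀(28.2/6.2) = 73.1 − 13.157 = 59.94 dB.

60 dB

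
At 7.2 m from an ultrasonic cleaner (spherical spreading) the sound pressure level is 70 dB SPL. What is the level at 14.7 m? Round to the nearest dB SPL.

Point-source attenuation: ΔL = 20·log₁₀(r₂/r₁) = 20·log₁₀(14.7/7.2) = 6.200 dB.
L₂ = 70 − 20·log₁₀(14.7/7.2) = 70 − 6.200 = 63.80 dB SPL.

64 dB SPL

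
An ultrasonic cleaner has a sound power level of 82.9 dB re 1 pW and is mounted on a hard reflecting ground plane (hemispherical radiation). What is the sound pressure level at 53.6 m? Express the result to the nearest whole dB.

40 dB

The power spreads over a hemisphere of area 2π·r², so L_p = L_w − 10·log₁₀(2π·r²).
2π·r² = 1.805e+04 m², 10·log₁₀ of that is 42.565 dB.
L_p = 82.9 − 42.565 = 40.33 dB.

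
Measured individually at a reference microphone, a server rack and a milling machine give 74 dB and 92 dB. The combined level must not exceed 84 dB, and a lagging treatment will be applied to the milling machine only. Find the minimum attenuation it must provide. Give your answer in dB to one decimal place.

8.5 dB

Everything except the milling machine sums to 10^(74/10) = 2.512e+07 in linear terms, 74.00 dB.
To meet 84 dB overall, the treated milling machine may contribute at most 10^(84/10) − 2.512e+07 = 2.261e+08, i.e. 83.54 dB.
Required insertion loss = 92 − 83.54 = 8.46 dB.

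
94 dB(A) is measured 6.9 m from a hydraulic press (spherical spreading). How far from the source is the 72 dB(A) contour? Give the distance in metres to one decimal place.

86.9 m

The 22.0 dB drop corresponds to a distance ratio of 10^(22.0/20) for a point source.
r₂ = 6.9·10^((94−72)/20) = 6.9·10^(22.0/20) = 86.87 m.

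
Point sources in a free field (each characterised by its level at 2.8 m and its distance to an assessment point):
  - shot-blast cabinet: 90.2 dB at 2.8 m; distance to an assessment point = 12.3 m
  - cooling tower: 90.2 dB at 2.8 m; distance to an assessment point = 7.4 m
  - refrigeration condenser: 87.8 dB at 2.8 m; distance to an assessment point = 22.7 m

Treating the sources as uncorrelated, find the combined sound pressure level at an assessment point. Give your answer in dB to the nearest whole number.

83 dB

Apply inverse-square spreading to bring every level to the receiver, then sum 10^(L/10).
shot-blast cabinet: 90.2 − 20·log₁₀(12.3/2.8) = 90.2 − 12.85 = 77.35 dB.
cooling tower: 90.2 − 20·log₁₀(7.4/2.8) = 90.2 − 8.44 = 81.76 dB.
refrigeration condenser: 87.8 − 20·log₁₀(22.7/2.8) = 87.8 − 18.18 = 69.62 dB.
Σ 10^(L/10) = 2.133e+08 → L_total = 10·log₁₀(2.133e+08) = 83.29 dB.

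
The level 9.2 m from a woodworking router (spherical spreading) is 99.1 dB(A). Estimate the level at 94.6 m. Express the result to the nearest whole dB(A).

For a point source, L₂ = L₁ − 20·log₁₀(r₂/r₁).
L₂ = 99.1 − 20·log₁₀(94.6/9.2) = 99.1 − 20.242 = 78.86 dB(A).

79 dB(A)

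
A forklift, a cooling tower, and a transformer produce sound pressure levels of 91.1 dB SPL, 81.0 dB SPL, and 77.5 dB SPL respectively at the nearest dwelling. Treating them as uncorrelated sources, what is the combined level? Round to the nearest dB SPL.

92 dB SPL

Incoherent sources combine by intensity addition: L_total = 10·log₁₀(Σ 10^(L_i/10)).
Σ 10^(L/10) = 10^(91.1/10) + 10^(81.0/10) + 10^(77.5/10) = 1.470e+09.
L_total = 10·log₁₀(1.470e+09) = 91.67 dB SPL.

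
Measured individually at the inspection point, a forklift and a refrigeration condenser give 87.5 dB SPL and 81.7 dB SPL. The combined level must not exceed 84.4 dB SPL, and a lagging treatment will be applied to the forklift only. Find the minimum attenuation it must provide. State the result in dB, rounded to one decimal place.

6.4 dB

Everything except the forklift sums to 10^(81.7/10) = 1.479e+08 in linear terms, 81.70 dB SPL.
The limit corresponds to 10^(84.4/10) = 2.754e+08; subtracting the fixed part leaves 1.275e+08 for the forklift, i.e. 81.06 dB SPL.
Required insertion loss = 87.5 − 81.06 = 6.44 dB.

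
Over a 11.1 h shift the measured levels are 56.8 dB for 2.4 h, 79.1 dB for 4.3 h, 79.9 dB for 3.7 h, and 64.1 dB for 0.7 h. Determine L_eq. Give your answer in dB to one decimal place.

78.1 dB

The energy average is taken in the linear domain: L_eq = 10·log₁₀[(Σ tᵢ·10^(Lᵢ/10))/T], T = 11.1 h.
Σ tᵢ·10^(Lᵢ/10) = 2.4·10^(56.8/10) + 4.3·10^(79.1/10) + 3.7·10^(79.9/10) + 0.7·10^(64.1/10) = 7.140e+08.
L_eq = 10·log₁₀(7.140e+08/11.1) = 78.08 dB.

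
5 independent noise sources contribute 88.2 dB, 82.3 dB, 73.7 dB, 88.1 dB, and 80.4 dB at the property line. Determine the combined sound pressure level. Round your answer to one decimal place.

92.1 dB

For uncorrelated sources the intensities add, so convert each level to linear form, sum, and take 10·log₁₀ of the total.
Σ 10^(L/10) = 10^(88.2/10) + 10^(82.3/10) + 10^(73.7/10) + 10^(88.1/10) + 10^(80.4/10) = 1.609e+09.
L_total = 10·log₁₀(1.609e+09) = 92.07 dB.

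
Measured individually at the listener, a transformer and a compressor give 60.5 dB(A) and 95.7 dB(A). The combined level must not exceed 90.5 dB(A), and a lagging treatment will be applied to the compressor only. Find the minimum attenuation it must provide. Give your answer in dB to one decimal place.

Everything except the compressor sums to 10^(60.5/10) = 1.122e+06 in linear terms, 60.50 dB(A).
The limit corresponds to 10^(90.5/10) = 1.122e+09; subtracting the fixed part leaves 1.121e+09 for the compressor, i.e. 90.50 dB(A).
Required insertion loss = 95.7 − 90.50 = 5.20 dB.

5.2 dB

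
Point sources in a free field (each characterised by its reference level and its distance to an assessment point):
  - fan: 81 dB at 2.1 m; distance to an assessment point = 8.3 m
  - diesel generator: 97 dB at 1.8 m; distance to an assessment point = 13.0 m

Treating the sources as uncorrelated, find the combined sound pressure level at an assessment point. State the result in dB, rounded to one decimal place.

80.2 dB

Propagate each source to the receiver with L = L_ref − 20·log₁₀(r/r_ref), then add intensities.
fan: 81 − 20·log₁₀(8.3/2.1) = 81 − 11.94 = 69.06 dB.
diesel generator: 97 − 20·log₁₀(13.0/1.8) = 97 − 17.17 = 79.83 dB.
Σ 10^(L/10) = 1.041e+08 → L_total = 10·log₁₀(1.041e+08) = 80.18 dB.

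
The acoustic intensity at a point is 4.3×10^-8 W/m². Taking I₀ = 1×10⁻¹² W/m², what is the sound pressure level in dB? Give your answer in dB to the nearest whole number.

46 dB

Dividing by I₀ shifts the exponent by 12: I/I₀ = 4.3×10^4.
L = 10·(0.6335 + 4) = 46.33 dB.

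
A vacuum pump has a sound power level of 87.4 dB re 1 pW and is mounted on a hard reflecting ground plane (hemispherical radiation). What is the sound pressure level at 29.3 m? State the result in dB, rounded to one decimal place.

The power spreads over a hemisphere of area 2π·r², so L_p = L_w − 10·log₁₀(2π·r²).
2π·r² = 5394 m², 10·log₁₀ of that is 37.319 dB.
L_p = 87.4 − 37.319 = 50.08 dB.

50.1 dB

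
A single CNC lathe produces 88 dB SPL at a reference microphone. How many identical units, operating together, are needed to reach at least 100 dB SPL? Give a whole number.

16

Need L₁ + 10·log₁₀ N ≥ 100, i.e. log₁₀ N ≥ 1.20.
N ≥ 10^(12.0/10) = 15.849, so N = 16.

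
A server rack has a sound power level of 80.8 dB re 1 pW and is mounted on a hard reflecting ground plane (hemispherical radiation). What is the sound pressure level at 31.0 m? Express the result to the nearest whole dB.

The power spreads over a hemisphere of area 2π·r², so L_p = L_w − 10·log₁₀(2π·r²).
2π·r² = 6038 m², 10·log₁₀ of that is 37.809 dB.
L_p = 80.8 − 37.809 = 42.99 dB.

43 dB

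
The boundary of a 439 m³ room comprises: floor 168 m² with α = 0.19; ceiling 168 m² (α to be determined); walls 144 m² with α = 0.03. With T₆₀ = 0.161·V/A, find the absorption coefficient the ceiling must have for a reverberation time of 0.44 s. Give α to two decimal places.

0.74

From T₆₀ = 0.161·V/A, the target T₆₀ = 0.44 s needs A = 0.161·439/0.44 = 160.63 m².
Absorption from the other surfaces = 168·0.19 + 144·0.03 = 36.24 m², so the ceiling must supply 124.39 m² over 168 m².
α = 124.39/168 = 0.740.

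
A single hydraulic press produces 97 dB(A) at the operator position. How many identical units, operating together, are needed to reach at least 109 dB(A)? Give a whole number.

N identical sources give L₁ + 10·log₁₀ N, so require 10·log₁₀ N ≥ 109 − 97 = 12.0 dB.
N ≥ 10^(12.0/10) = 15.849, so N = 16.

16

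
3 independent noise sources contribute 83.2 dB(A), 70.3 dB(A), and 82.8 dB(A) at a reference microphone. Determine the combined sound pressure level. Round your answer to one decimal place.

Incoherent sources combine by intensity addition: L_total = 10·log₁₀(Σ 10^(L_i/10)).
Σ 10^(L/10) = 10^(83.2/10) + 10^(70.3/10) + 10^(82.8/10) = 4.102e+08.
L_total = 10·log₁₀(4.102e+08) = 86.13 dB(A).

86.1 dB(A)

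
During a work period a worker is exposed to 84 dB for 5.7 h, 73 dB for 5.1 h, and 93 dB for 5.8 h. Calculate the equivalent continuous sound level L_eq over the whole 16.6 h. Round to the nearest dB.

The energy average is taken in the linear domain: L_eq = 10·log₁₀[(Σ tᵢ·10^(Lᵢ/10))/T], T = 16.6 h.
Σ tᵢ·10^(Lᵢ/10) = 5.7·10^(84/10) + 5.1·10^(73/10) + 5.8·10^(93/10) = 1.311e+10.
L_eq = 10·log₁₀(1.311e+10/16.6) = 88.97 dB.

89 dB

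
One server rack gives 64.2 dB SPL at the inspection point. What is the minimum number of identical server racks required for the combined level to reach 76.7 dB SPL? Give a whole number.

18

The shortfall is 76.7 − 64.2 = 12.5 dB, and N units add 10·log₁₀ N, so need 10·log₁₀ N ≥ 12.5.
N ≥ 10^(12.5/10) = 17.783, so N = 18.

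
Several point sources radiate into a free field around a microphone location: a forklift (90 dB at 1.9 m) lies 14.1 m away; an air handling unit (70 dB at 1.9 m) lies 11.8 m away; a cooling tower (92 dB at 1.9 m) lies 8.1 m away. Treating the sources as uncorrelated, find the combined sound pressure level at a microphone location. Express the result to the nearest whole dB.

First find each source's level at the receiver (point-source: −20·log₁₀(r/r_ref)), then combine on an intensity basis.
forklift: 90 − 20·log₁₀(14.1/1.9) = 90 − 17.41 = 72.59 dB.
air handling unit: 70 − 20·log₁₀(11.8/1.9) = 70 − 15.86 = 54.14 dB.
cooling tower: 92 − 20·log₁₀(8.1/1.9) = 92 − 12.59 = 79.41 dB.
Σ 10^(L/10) = 1.056e+08 → L_total = 10·log₁₀(1.056e+08) = 80.24 dB.

80 dB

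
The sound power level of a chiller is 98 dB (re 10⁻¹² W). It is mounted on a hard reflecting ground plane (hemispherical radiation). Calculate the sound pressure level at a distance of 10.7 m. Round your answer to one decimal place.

The power spreads over a hemisphere of area 2π·r², so L_p = L_w − 10·log₁₀(2π·r²).
2π·r² = 719.4 m², 10·log₁₀ of that is 28.569 dB.
L_p = 98 − 28.569 = 69.43 dB.

69.4 dB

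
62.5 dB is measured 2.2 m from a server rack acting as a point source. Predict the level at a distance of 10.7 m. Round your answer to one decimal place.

48.8 dB

Spherical spreading from a point source gives a 20·log₁₀(r₂/r₁) drop.
L₂ = 62.5 − 20·log₁₀(10.7/2.2) = 62.5 − 13.739 = 48.76 dB.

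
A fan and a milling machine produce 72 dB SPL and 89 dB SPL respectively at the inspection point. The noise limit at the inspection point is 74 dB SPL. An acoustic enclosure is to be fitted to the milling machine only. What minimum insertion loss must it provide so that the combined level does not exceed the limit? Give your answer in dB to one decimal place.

The untreated sources together contribute 10^(72/10) = 1.585e+07, i.e. 72.00 dB SPL.
To meet 74 dB SPL overall, the treated milling machine may contribute at most 10^(74/10) − 1.585e+07 = 9.270e+06, i.e. 69.67 dB SPL.
Required insertion loss = 89 − 69.67 = 19.33 dB.

19.3 dB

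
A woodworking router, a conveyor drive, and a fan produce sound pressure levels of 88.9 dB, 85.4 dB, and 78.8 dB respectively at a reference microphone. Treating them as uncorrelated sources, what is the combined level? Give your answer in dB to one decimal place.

Incoherent sources combine by intensity addition: L_total = 10·log₁₀(Σ 10^(L_i/10)).
Σ 10^(L/10) = 10^(88.9/10) + 10^(85.4/10) + 10^(78.8/10) = 1.199e+09.
L_total = 10·log₁₀(1.199e+09) = 90.79 dB.

90.8 dB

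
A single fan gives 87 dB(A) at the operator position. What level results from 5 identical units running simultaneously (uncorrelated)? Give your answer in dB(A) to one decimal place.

L_total = L₁ + 10·log₁₀ N for N identical incoherent sources.
L_total = 87 + 10·log₁₀(5) = 87 + 6.990 = 93.99 dB(A).

94.0 dB(A)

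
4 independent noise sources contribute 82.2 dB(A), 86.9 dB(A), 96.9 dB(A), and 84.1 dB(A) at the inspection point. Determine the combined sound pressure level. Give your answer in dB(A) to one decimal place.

Incoherent sources combine by intensity addition: L_total = 10·log₁₀(Σ 10^(L_i/10)).
Σ 10^(L/10) = 10^(82.2/10) + 10^(86.9/10) + 10^(96.9/10) + 10^(84.1/10) = 5.811e+09.
L_total = 10·log₁₀(5.811e+09) = 97.64 dB(A).

97.6 dB(A)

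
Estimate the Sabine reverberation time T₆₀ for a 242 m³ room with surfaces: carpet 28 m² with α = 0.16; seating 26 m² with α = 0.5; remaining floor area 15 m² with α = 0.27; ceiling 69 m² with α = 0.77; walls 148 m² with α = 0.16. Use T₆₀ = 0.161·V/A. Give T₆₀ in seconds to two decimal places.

Summing Sᵢαᵢ: 28·0.16 + 26·0.5 + 15·0.27 + 69·0.77 + 148·0.16 = 98.34 m².
T₆₀ = 0.161 × 242 / 98.34 = 0.396 s.

0.40 s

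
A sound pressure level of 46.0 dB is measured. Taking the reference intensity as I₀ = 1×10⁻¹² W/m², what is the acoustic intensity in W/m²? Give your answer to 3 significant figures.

I/I₀ = 10^(46.0/10) = 3.981e+04, so I = 3.981e+04 × 10⁻¹² W/m².

3.98e-08 W/m²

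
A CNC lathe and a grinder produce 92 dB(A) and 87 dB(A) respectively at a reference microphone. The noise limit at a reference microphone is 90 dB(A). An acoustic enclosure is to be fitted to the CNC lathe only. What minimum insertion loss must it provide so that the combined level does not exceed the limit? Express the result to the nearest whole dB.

Everything except the CNC lathe sums to 10^(87/10) = 5.012e+08 in linear terms, 87.00 dB(A).
To meet 90 dB(A) overall, the treated CNC lathe may contribute at most 10^(90/10) − 5.012e+08 = 4.988e+08, i.e. 86.98 dB(A).
So the CNC lathe must be reduced from 92 to 86.98 dB(A): IL = 5.02 dB.

5 dB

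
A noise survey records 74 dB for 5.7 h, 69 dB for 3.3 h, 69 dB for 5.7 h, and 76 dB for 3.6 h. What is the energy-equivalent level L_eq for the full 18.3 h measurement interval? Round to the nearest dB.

Weight each interval's intensity by its duration and average over T = 18.3 h:
Σ tᵢ·10^(Lᵢ/10) = 5.7·10^(74/10) + 3.3·10^(69/10) + 5.7·10^(69/10) + 3.6·10^(76/10) = 3.580e+08.
L_eq = 10·log₁₀(3.580e+08/18.3) = 72.91 dB.

73 dB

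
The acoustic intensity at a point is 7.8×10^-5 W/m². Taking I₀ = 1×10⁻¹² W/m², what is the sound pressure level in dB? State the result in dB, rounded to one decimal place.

78.9 dB

L = 10·log₁₀(I/I₀) = 10·log₁₀(7.8×10^-5/10⁻¹²) = 10·log₁₀(7.8×10^7).
L = 10·(0.8921 + 7) = 78.92 dB.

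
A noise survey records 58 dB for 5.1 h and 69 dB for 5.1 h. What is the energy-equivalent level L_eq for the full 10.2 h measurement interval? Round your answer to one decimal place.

Weight each interval's intensity by its duration and average over T = 10.2 h:
Σ tᵢ·10^(Lᵢ/10) = 5.1·10^(58/10) + 5.1·10^(69/10) = 4.373e+07.
L_eq = 10·log₁₀(4.373e+07/10.2) = 66.32 dB.

66.3 dB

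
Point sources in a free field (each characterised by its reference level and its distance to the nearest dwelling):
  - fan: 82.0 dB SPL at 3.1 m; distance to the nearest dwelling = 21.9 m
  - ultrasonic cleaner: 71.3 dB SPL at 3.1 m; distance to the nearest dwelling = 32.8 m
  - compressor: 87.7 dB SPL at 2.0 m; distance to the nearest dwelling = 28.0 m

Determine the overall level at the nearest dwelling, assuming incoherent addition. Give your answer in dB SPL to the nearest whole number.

68 dB SPL

Apply inverse-square spreading to bring every level to the receiver, then sum 10^(L/10).
fan: 82.0 − 20·log₁₀(21.9/3.1) = 82.0 − 16.98 = 65.02 dB SPL.
ultrasonic cleaner: 71.3 − 20·log₁₀(32.8/3.1) = 71.3 − 20.49 = 50.81 dB SPL.
compressor: 87.7 − 20·log₁₀(28.0/2.0) = 87.7 − 22.92 = 64.78 dB SPL.
Σ 10^(L/10) = 6.300e+06 → L_total = 10·log₁₀(6.300e+06) = 67.99 dB SPL.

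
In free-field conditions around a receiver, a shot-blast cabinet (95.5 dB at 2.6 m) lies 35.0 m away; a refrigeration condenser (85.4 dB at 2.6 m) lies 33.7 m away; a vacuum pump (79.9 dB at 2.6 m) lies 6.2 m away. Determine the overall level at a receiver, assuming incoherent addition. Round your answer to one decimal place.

75.9 dB

First find each source's level at the receiver (point-source: −20·log₁₀(r/r_ref)), then combine on an intensity basis.
shot-blast cabinet: 95.5 − 20·log₁₀(35.0/2.6) = 95.5 − 22.58 = 72.92 dB.
refrigeration condenser: 85.4 − 20·log₁₀(33.7/2.6) = 85.4 − 22.25 = 63.15 dB.
vacuum pump: 79.9 − 20·log₁₀(6.2/2.6) = 79.9 − 7.55 = 72.35 dB.
Σ 10^(L/10) = 3.883e+07 → L_total = 10·log₁₀(3.883e+07) = 75.89 dB.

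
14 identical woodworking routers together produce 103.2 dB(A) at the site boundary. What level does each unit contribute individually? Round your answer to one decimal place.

91.7 dB(A)

Dividing the total intensity by 14 lowers the level by 10·log₁₀ 14 = 11.461 dB: L₁ = 103.2 − 11.461.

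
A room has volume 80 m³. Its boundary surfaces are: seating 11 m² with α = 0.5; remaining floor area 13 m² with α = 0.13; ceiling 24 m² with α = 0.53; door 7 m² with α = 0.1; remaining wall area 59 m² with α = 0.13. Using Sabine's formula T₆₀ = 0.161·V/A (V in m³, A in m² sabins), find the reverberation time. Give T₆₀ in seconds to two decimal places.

0.46 s

A = Σ Sᵢαᵢ = 11·0.5 + 13·0.13 + 24·0.53 + 7·0.1 + 59·0.13 = 28.28 m².
T₆₀ = 0.161 × 80 / 28.28 = 0.455 s.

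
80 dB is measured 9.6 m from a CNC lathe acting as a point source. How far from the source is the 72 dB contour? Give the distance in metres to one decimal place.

Point-source spreading drops the level by 20·log₁₀(r₂/r₁); inverting, r₂/r₁ = 10^(ΔL/20).
r₂ = 9.6·10^((80−72)/20) = 9.6·10^(8.0/20) = 24.11 m.

24.1 m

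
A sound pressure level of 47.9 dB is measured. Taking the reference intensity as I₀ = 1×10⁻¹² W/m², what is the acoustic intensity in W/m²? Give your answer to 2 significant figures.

I/I₀ = 10^(47.9/10) = 6.166e+04, so I = 6.166e+04 × 10⁻¹² W/m².

6.2e-08 W/m²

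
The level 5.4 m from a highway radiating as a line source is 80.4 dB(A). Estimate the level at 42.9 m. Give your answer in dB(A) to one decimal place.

71.4 dB(A)

Cylindrical spreading from a line source gives a 10·log₁₀(r₂/r₁) drop.
L₂ = 80.4 − 10·log₁₀(42.9/5.4) = 80.4 − 9.001 = 71.40 dB(A).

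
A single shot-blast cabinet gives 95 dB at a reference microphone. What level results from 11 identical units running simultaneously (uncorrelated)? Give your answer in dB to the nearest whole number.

105 dB

With 11 equal, uncorrelated contributions the intensity is 11× that of one unit, giving a rise of 10·log₁₀ 11.
L_total = 95 + 10·log₁₀(11) = 95 + 10.414 = 105.41 dB.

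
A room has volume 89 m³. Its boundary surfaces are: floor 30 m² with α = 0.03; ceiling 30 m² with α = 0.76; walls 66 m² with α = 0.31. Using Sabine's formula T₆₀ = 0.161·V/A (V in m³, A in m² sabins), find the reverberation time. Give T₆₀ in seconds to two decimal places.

0.32 s

A = Σ Sᵢαᵢ = 30·0.03 + 30·0.76 + 66·0.31 = 44.16 m².
T₆₀ = 0.161·V/A = 0.161·89/44.16 = 0.324 s.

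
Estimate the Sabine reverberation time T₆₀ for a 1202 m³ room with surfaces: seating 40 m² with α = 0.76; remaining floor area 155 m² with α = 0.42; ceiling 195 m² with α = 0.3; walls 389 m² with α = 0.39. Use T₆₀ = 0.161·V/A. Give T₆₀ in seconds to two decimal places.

Total absorption A = 40·0.76 + 155·0.42 + 195·0.3 + 389·0.39 = 305.71 m² sabins.
T₆₀ = 0.161·V/A = 0.161·1202/305.71 = 0.633 s.

0.63 s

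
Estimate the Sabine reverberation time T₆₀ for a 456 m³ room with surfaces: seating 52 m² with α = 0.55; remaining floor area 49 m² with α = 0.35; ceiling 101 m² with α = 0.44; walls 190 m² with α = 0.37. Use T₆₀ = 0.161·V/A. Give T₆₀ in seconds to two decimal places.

Summing Sᵢαᵢ: 52·0.55 + 49·0.35 + 101·0.44 + 190·0.37 = 160.49 m².
T₆₀ = 0.161 × 456 / 160.49 = 0.457 s.

0.46 s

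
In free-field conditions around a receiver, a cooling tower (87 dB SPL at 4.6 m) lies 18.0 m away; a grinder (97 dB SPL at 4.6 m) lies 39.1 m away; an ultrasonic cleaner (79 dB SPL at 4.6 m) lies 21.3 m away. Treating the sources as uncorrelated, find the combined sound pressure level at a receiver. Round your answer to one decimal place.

80.2 dB SPL

Propagate each source to the receiver with L = L_ref − 20·log₁₀(r/r_ref), then add intensities.
cooling tower: 87 − 20·log₁₀(18.0/4.6) = 87 − 11.85 = 75.15 dB SPL.
grinder: 97 − 20·log₁₀(39.1/4.6) = 97 − 18.59 = 78.41 dB SPL.
ultrasonic cleaner: 79 − 20·log₁₀(21.3/4.6) = 79 − 13.31 = 65.69 dB SPL.
Σ 10^(L/10) = 1.058e+08 → L_total = 10·log₁₀(1.058e+08) = 80.25 dB SPL.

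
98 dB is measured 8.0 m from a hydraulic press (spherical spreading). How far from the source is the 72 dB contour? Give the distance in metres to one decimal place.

For a point source L₁ − L₂ = 20·log₁₀(r₂/r₁), so r₂ = r₁·10^((L₁−L₂)/20).
r₂ = 8.0·10^((98−72)/20) = 8.0·10^(26.0/20) = 159.62 m.

159.6 m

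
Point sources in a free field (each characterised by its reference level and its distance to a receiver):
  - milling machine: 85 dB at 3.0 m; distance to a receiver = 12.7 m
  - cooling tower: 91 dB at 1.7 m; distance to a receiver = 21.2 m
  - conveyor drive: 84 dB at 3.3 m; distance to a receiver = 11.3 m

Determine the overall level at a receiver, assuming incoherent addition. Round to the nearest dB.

77 dB

First find each source's level at the receiver (point-source: −20·log₁₀(r/r_ref)), then combine on an intensity basis.
milling machine: 85 − 20·log₁₀(12.7/3.0) = 85 − 12.53 = 72.47 dB.
cooling tower: 91 − 20·log₁₀(21.2/1.7) = 91 − 21.92 = 69.08 dB.
conveyor drive: 84 − 20·log₁₀(11.3/3.3) = 84 − 10.69 = 73.31 dB.
Σ 10^(L/10) = 4.716e+07 → L_total = 10·log₁₀(4.716e+07) = 76.74 dB.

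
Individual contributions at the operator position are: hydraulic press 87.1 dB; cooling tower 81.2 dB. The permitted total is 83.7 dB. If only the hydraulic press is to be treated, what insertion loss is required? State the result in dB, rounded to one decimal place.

Fixed contribution from the other source: Σ 10^(L/10) = 10^(81.2/10) = 1.318e+08 (81.20 dB).
The limit corresponds to 10^(83.7/10) = 2.344e+08; subtracting the fixed part leaves 1.026e+08 for the hydraulic press, i.e. 80.11 dB.
Required insertion loss = 87.1 − 80.11 = 6.99 dB.

7.0 dB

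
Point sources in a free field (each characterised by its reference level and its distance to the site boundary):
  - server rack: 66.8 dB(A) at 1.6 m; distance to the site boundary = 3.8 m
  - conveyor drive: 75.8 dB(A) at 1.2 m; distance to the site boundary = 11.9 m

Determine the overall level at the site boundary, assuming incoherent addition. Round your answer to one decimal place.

60.9 dB(A)

Apply inverse-square spreading to bring every level to the receiver, then sum 10^(L/10).
server rack: 66.8 − 20·log₁₀(3.8/1.6) = 66.8 − 7.51 = 59.29 dB(A).
conveyor drive: 75.8 − 20·log₁₀(11.9/1.2) = 75.8 − 19.93 = 55.87 dB(A).
Σ 10^(L/10) = 1.235e+06 → L_total = 10·log₁₀(1.235e+06) = 60.92 dB(A).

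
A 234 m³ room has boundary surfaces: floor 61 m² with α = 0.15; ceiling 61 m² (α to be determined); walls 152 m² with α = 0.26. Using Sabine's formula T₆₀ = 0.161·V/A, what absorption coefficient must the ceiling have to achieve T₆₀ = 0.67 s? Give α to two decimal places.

A = 0.161·V/T₆₀ = 0.161·234/0.67 = 56.23 m² sabins.
Absorption from the other surfaces = 61·0.15 + 152·0.26 = 48.67 m², so the ceiling must supply 7.56 m² over 61 m².
α = 7.56/61 = 0.124.

0.12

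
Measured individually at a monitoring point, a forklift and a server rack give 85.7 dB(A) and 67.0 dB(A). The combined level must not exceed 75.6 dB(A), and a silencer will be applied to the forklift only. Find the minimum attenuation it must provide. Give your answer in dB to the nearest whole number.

Fixed contribution from the other source: Σ 10^(L/10) = 10^(67.0/10) = 5.012e+06 (67.00 dB(A)).
To meet 75.6 dB(A) overall, the treated forklift may contribute at most 10^(75.6/10) − 5.012e+06 = 3.130e+07, i.e. 74.95 dB(A).
Required insertion loss = 85.7 − 74.95 = 10.75 dB.

11 dB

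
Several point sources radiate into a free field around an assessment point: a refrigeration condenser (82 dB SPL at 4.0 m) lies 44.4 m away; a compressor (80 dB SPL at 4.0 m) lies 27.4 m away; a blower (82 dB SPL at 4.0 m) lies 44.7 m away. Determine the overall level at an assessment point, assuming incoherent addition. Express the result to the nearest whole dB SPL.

Apply inverse-square spreading to bring every level to the receiver, then sum 10^(L/10).
refrigeration condenser: 82 − 20·log₁₀(44.4/4.0) = 82 − 20.91 = 61.09 dB SPL.
compressor: 80 − 20·log₁₀(27.4/4.0) = 80 − 16.71 = 63.29 dB SPL.
blower: 82 − 20·log₁₀(44.7/4.0) = 82 − 20.96 = 61.04 dB SPL.
Σ 10^(L/10) = 4.687e+06 → L_total = 10·log₁₀(4.687e+06) = 66.71 dB SPL.

67 dB SPL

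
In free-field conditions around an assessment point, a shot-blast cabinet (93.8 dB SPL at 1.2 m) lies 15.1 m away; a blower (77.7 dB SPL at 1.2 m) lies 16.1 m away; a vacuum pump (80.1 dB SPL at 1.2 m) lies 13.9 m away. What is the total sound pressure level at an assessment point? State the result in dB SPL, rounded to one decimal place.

72.1 dB SPL

Apply inverse-square spreading to bring every level to the receiver, then sum 10^(L/10).
shot-blast cabinet: 93.8 − 20·log₁₀(15.1/1.2) = 93.8 − 22.00 = 71.80 dB SPL.
blower: 77.7 − 20·log₁₀(16.1/1.2) = 77.7 − 22.55 = 55.15 dB SPL.
vacuum pump: 80.1 − 20·log₁₀(13.9/1.2) = 80.1 − 21.28 = 58.82 dB SPL.
Σ 10^(L/10) = 1.624e+07 → L_total = 10·log₁₀(1.624e+07) = 72.11 dB SPL.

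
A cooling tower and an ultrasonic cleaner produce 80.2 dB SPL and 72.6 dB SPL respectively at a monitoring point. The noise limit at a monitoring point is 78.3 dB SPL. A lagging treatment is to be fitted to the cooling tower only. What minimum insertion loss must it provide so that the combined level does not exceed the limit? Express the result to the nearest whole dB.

Everything except the cooling tower sums to 10^(72.6/10) = 1.820e+07 in linear terms, 72.60 dB SPL.
To meet 78.3 dB SPL overall, the treated cooling tower may contribute at most 10^(78.3/10) − 1.820e+07 = 4.941e+07, i.e. 76.94 dB SPL.
Required insertion loss = 80.2 − 76.94 = 3.26 dB.

3 dB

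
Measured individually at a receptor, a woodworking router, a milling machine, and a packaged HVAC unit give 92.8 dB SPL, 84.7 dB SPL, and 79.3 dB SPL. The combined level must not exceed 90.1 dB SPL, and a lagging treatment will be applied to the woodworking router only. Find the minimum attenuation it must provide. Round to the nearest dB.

5 dB

Everything except the woodworking router sums to 10^(84.7/10) + 10^(79.3/10) = 3.802e+08 in linear terms, 85.80 dB SPL.
The limit corresponds to 10^(90.1/10) = 1.023e+09; subtracting the fixed part leaves 6.431e+08 for the woodworking router, i.e. 88.08 dB SPL.
So the woodworking router must be reduced from 92.8 to 88.08 dB SPL: IL = 4.72 dB.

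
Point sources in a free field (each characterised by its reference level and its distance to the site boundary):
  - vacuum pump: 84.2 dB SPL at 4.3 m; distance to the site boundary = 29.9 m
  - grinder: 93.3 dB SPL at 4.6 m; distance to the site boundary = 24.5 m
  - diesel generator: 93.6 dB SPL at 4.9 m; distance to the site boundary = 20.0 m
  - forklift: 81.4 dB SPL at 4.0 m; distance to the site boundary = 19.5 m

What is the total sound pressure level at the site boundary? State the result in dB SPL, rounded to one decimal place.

Apply inverse-square spreading to bring every level to the receiver, then sum 10^(L/10).
vacuum pump: 84.2 − 20·log₁₀(29.9/4.3) = 84.2 − 16.84 = 67.36 dB SPL.
grinder: 93.3 − 20·log₁₀(24.5/4.6) = 93.3 − 14.53 = 78.77 dB SPL.
diesel generator: 93.6 − 20·log₁₀(20.0/4.9) = 93.6 − 12.22 = 81.38 dB SPL.
forklift: 81.4 − 20·log₁₀(19.5/4.0) = 81.4 − 13.76 = 67.64 dB SPL.
Σ 10^(L/10) = 2.241e+08 → L_total = 10·log₁₀(2.241e+08) = 83.50 dB SPL.

83.5 dB SPL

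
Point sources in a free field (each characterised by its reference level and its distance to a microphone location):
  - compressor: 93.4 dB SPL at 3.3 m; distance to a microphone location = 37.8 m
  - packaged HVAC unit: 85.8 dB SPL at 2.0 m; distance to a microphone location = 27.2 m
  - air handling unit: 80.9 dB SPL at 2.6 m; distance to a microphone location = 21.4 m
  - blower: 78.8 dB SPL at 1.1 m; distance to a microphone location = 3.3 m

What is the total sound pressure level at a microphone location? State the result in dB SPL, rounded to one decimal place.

Apply inverse-square spreading to bring every level to the receiver, then sum 10^(L/10).
compressor: 93.4 − 20·log₁₀(37.8/3.3) = 93.4 − 21.18 = 72.22 dB SPL.
packaged HVAC unit: 85.8 − 20·log₁₀(27.2/2.0) = 85.8 − 22.67 = 63.13 dB SPL.
air handling unit: 80.9 − 20·log₁₀(21.4/2.6) = 80.9 − 18.31 = 62.59 dB SPL.
blower: 78.8 − 20·log₁₀(3.3/1.1) = 78.8 − 9.54 = 69.26 dB SPL.
Σ 10^(L/10) = 2.897e+07 → L_total = 10·log₁₀(2.897e+07) = 74.62 dB SPL.

74.6 dB SPL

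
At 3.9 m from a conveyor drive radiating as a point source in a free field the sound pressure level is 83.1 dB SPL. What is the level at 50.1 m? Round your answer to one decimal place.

For a point source, L₂ = L₁ − 20·log₁₀(r₂/r₁).
L₂ = 83.1 − 20·log₁₀(50.1/3.9) = 83.1 − 22.175 = 60.92 dB SPL.

60.9 dB SPL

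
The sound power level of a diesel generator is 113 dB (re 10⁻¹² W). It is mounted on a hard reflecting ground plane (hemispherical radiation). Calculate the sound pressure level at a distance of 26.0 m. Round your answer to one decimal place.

76.7 dB

L_p = L_w − 10·log₁₀(2π·r²) with r = 26.0 m.
2π·r² = 4247 m², 10·log₁₀ of that is 36.281 dB.
L_p = 113 − 36.281 = 76.72 dB.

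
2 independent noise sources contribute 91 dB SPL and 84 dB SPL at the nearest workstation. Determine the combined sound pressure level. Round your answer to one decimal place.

91.8 dB SPL

Incoherent sources combine by intensity addition: L_total = 10·log₁₀(Σ 10^(L_i/10)).
Σ 10^(L/10) = 10^(91/10) + 10^(84/10) = 1.510e+09.
L_total = 10·log₁₀(1.510e+09) = 91.79 dB SPL.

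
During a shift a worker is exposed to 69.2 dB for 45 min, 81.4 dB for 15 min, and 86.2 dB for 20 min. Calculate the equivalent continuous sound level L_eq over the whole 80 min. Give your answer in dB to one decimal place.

L_eq = 10·log₁₀[(1/T)·Σ tᵢ·10^(Lᵢ/10)] with T = 80 min.
Σ tᵢ·10^(Lᵢ/10) = 45·10^(69.2/10) + 15·10^(81.4/10) + 20·10^(86.2/10) = 1.078e+10.
L_eq = 10·log₁₀(1.078e+10/80) = 81.30 dB.

81.3 dB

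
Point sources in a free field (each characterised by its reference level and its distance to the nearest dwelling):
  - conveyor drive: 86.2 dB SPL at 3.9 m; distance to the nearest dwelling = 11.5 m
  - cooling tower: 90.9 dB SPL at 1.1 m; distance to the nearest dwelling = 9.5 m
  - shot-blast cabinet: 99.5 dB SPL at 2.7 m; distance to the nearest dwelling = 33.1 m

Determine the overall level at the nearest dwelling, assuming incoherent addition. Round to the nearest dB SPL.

Propagate each source to the receiver with L = L_ref − 20·log₁₀(r/r_ref), then add intensities.
conveyor drive: 86.2 − 20·log₁₀(11.5/3.9) = 86.2 − 9.39 = 76.81 dB SPL.
cooling tower: 90.9 − 20·log₁₀(9.5/1.1) = 90.9 − 18.73 = 72.17 dB SPL.
shot-blast cabinet: 99.5 − 20·log₁₀(33.1/2.7) = 99.5 − 21.77 = 77.73 dB SPL.
Σ 10^(L/10) = 1.237e+08 → L_total = 10·log₁₀(1.237e+08) = 80.93 dB SPL.

81 dB SPL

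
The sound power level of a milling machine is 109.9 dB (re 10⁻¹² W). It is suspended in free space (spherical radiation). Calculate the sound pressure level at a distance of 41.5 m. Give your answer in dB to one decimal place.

Free-field spherical radiation: L_p = L_w − 10·log₁₀(4π·r²), r = 41.5 m.
4π·r² = 2.164e+04 m², 10·log₁₀ of that is 43.353 dB.
L_p = 109.9 − 43.353 = 66.55 dB.

66.5 dB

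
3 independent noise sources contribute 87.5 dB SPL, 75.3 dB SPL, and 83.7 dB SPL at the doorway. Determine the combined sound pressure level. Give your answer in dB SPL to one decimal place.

Incoherent sources combine by intensity addition: L_total = 10·log₁₀(Σ 10^(L_i/10)).
Σ 10^(L/10) = 10^(87.5/10) + 10^(75.3/10) + 10^(83.7/10) = 8.306e+08.
L_total = 10·log₁₀(8.306e+08) = 89.19 dB SPL.

89.2 dB SPL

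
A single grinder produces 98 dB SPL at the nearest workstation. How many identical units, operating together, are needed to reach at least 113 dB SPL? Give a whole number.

32

The shortfall is 113 − 98 = 15.0 dB, and N units add 10·log₁₀ N, so need 10·log₁₀ N ≥ 15.0.
N ≥ 10^(15.0/10) = 31.623, so N = 32.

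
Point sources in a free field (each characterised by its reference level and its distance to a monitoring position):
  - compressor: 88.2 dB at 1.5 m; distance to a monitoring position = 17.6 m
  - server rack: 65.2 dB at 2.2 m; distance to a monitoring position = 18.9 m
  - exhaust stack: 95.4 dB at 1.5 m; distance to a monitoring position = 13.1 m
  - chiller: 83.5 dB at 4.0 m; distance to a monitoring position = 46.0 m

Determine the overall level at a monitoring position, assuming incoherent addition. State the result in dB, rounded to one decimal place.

77.2 dB

Propagate each source to the receiver with L = L_ref − 20·log₁₀(r/r_ref), then add intensities.
compressor: 88.2 − 20·log₁₀(17.6/1.5) = 88.2 − 21.39 = 66.81 dB.
server rack: 65.2 − 20·log₁₀(18.9/2.2) = 65.2 − 18.68 = 46.52 dB.
exhaust stack: 95.4 − 20·log₁₀(13.1/1.5) = 95.4 − 18.82 = 76.58 dB.
chiller: 83.5 − 20·log₁₀(46.0/4.0) = 83.5 − 21.21 = 62.29 dB.
Σ 10^(L/10) = 5.200e+07 → L_total = 10·log₁₀(5.200e+07) = 77.16 dB.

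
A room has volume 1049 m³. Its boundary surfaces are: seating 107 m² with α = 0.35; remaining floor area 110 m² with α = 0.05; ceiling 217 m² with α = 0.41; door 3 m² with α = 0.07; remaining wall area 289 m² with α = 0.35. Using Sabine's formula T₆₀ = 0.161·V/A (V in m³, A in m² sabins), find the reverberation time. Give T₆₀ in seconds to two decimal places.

0.72 s

Total absorption A = 107·0.35 + 110·0.05 + 217·0.41 + 3·0.07 + 289·0.35 = 233.28 m² sabins.
T₆₀ = 0.161 × 1049 / 233.28 = 0.724 s.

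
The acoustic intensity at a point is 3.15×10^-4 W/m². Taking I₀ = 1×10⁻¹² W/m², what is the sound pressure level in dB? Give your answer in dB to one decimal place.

85.0 dB

Dividing by I₀ shifts the exponent by 12: I/I₀ = 3.15×10^8.
L = 10·(0.4983 + 8) = 84.98 dB.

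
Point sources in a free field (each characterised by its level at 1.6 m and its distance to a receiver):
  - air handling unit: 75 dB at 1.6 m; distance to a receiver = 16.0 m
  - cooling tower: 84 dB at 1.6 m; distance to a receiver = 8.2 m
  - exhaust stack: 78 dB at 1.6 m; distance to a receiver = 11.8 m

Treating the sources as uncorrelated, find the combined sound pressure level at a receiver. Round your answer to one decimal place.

Apply inverse-square spreading to bring every level to the receiver, then sum 10^(L/10).
air handling unit: 75 − 20·log₁₀(16.0/1.6) = 75 − 20.00 = 55.00 dB.
cooling tower: 84 − 20·log₁₀(8.2/1.6) = 84 − 14.19 = 69.81 dB.
exhaust stack: 78 − 20·log₁₀(11.8/1.6) = 78 − 17.36 = 60.64 dB.
Σ 10^(L/10) = 1.104e+07 → L_total = 10·log₁₀(1.104e+07) = 70.43 dB.

70.4 dB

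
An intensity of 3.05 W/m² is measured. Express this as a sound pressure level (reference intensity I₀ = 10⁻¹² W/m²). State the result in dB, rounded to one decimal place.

124.8 dB

L = 10·log₁₀(I/I₀) = 10·log₁₀(3.05/10⁻¹²) = 10·log₁₀(3.05×10^12).
L = 10·(0.4843 + 12) = 124.84 dB.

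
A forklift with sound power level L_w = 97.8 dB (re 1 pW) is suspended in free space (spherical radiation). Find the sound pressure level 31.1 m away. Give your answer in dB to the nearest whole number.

L_p = L_w − 10·log₁₀(4π·r²) with r = 31.1 m.
4π·r² = 1.215e+04 m², 10·log₁₀ of that is 40.847 dB.
L_p = 97.8 − 40.847 = 56.95 dB.

57 dB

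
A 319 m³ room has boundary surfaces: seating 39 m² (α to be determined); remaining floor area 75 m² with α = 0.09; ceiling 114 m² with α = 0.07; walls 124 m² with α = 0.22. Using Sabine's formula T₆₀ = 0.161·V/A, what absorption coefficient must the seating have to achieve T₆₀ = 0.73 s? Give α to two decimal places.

A = 0.161·V/T₆₀ = 0.161·319/0.73 = 70.35 m² sabins.
Absorption from the other surfaces = 75·0.09 + 114·0.07 + 124·0.22 = 42.01 m², so the seating must supply 28.34 m² over 39 m².
α = 28.34/39 = 0.727.

0.73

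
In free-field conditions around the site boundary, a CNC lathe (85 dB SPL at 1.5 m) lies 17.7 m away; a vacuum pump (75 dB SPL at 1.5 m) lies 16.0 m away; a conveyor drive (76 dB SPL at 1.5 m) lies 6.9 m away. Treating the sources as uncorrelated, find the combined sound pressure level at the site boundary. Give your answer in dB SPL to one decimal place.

66.5 dB SPL

Apply inverse-square spreading to bring every level to the receiver, then sum 10^(L/10).
CNC lathe: 85 − 20·log₁₀(17.7/1.5) = 85 − 21.44 = 63.56 dB SPL.
vacuum pump: 75 − 20·log₁₀(16.0/1.5) = 75 − 20.56 = 54.44 dB SPL.
conveyor drive: 76 − 20·log₁₀(6.9/1.5) = 76 − 13.26 = 62.74 dB SPL.
Σ 10^(L/10) = 4.430e+06 → L_total = 10·log₁₀(4.430e+06) = 66.46 dB SPL.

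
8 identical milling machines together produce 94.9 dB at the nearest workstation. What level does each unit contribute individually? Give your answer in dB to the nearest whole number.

86 dB

Dividing the total intensity by 8 lowers the level by 10·log₁₀ 8 = 9.031 dB: L₁ = 94.9 − 9.031.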